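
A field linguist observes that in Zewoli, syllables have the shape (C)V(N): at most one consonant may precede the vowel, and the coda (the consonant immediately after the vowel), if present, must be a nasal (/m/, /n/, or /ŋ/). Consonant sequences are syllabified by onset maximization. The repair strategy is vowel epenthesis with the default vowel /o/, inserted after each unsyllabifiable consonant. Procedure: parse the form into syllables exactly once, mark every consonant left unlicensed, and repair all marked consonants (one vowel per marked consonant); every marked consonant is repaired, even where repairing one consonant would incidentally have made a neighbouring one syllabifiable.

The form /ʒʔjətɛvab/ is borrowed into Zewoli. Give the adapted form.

ʒoʔojətɛvabo

Syllabifying with onset maximization leaves /ʒ/, /ʔ/, /b/ stranded (only a nasal (/m/, /n/, or /ŋ/) is licensed in coda position; onsets are limited to one consonant).
Each unlicensed consonant becomes the onset of a new syllable: /ʒ/ → /ʒo/, /ʔ/ → /ʔo/, /b/ → /bo/.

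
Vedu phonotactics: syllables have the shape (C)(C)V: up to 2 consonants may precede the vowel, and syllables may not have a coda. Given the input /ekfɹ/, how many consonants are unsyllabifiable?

The consonants /k/, /f/, /ɹ/ cannot be parsed into a legal (C)(C)V syllable (no codas are permitted; onsets may contain at most 2 consonants).

3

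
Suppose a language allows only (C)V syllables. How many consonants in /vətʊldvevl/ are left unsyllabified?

4

Under (C)V, the unsyllabifiable consonants are /l/, /d/, /v/, /l/ (no codas are permitted; onsets are limited to one consonant).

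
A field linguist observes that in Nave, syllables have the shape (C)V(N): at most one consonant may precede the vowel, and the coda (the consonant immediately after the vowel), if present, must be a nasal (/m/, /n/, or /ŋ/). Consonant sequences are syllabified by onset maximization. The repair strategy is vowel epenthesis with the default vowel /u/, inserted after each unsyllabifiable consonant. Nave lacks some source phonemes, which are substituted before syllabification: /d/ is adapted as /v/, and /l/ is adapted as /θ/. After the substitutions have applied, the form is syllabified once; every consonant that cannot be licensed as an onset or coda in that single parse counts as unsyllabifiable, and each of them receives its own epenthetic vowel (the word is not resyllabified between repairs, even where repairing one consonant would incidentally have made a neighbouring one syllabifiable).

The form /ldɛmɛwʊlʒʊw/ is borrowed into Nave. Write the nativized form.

Substitution: /l/ → /θ/, /d/ → /v/, giving /θvɛmɛwʊθʒʊw/.
Syllabifying with onset maximization leaves /θ/, /θ/, /w/ stranded (only a nasal (/m/, /n/, or /ŋ/) is licensed in coda position; onsets are limited to one consonant).
Epenthesis after each stranded consonant: /θ/ → /θu/, /θ/ → /θu/, /w/ → /wu/.

θuvɛmɛwʊθuʒʊwu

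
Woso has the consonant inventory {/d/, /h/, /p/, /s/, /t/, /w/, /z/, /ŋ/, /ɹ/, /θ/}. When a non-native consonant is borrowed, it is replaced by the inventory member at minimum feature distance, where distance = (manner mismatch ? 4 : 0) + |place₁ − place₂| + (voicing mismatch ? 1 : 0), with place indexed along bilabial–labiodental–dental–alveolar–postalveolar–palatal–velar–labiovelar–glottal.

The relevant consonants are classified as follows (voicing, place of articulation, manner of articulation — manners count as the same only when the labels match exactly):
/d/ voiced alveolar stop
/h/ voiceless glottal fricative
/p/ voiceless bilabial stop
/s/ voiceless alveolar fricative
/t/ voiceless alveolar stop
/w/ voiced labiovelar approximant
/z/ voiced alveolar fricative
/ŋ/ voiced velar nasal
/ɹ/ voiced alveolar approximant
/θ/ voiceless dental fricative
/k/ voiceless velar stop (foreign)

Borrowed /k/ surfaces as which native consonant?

t

/t/ is closest: same manner (stop), place distance 3 (velar→alveolar), same voicing; total 3. Next closest is /d/ at distance 4.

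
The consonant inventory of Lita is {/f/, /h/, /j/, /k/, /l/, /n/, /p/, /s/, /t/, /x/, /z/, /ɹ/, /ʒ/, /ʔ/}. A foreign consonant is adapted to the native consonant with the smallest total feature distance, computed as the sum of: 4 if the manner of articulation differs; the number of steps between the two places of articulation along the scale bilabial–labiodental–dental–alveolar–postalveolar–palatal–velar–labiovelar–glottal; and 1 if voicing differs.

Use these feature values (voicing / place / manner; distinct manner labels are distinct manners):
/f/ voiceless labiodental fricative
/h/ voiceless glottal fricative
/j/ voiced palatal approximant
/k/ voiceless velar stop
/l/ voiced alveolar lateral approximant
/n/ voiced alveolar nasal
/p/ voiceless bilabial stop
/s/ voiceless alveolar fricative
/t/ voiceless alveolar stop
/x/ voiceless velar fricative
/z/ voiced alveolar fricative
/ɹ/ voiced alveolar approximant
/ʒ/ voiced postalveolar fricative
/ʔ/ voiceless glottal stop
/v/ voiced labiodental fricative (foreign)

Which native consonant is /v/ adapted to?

f

/f/ is closest: same manner (fricative), place distance 0 (labiodental→labiodental), voicing differs (+1); total 1. Next closest is /z/ at distance 2.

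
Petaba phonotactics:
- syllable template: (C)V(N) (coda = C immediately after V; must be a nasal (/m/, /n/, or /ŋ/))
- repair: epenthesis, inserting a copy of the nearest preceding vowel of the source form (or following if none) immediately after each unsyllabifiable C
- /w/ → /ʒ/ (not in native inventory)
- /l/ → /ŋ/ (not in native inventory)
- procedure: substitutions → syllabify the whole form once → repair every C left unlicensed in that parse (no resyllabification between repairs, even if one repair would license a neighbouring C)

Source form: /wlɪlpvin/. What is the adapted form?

ʒɪŋɪŋpɪvin

Substitution: /w/ → /ʒ/, /l/ → /ŋ/, giving /ʒŋɪŋpvin/.
Under (C)V(N), the unsyllabifiable consonants are /ʒ/, /p/ (only a nasal (/m/, /n/, or /ŋ/) is licensed in coda position; onsets are limited to one consonant).
Epenthesis after each stranded consonant: /ʒ/ → /ʒɪ/, /p/ → /pɪ/.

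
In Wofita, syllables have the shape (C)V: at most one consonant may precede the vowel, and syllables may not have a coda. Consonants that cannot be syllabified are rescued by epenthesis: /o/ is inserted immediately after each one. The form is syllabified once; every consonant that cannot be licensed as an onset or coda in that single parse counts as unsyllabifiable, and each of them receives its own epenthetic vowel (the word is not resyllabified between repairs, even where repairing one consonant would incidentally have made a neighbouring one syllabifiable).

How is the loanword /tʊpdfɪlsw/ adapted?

tʊpodofɪlosowo

The consonants /p/, /d/, /l/, /s/, /w/ cannot be parsed into a legal (C)V syllable (no codas are permitted; onsets are limited to one consonant).
Inserting the epenthetic vowel yields /p/ → /po/, /d/ → /do/, /l/ → /lo/, /s/ → /so/, /w/ → /wo/.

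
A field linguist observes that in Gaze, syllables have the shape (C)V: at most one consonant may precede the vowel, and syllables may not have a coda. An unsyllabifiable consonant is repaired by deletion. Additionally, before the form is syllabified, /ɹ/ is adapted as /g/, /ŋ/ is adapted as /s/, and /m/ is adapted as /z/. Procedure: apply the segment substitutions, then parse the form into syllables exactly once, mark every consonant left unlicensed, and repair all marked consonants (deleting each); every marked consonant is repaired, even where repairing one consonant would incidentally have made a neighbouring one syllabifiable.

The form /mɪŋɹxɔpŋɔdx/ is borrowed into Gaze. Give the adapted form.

zɪxɔsɔ

Substitution: /m/ → /z/, /ŋ/ → /s/, /ɹ/ → /g/, giving /zɪsgxɔpsɔdx/.
Under (C)V, the unsyllabifiable consonants are /s/, /g/, /p/, /d/, /x/ (no codas are permitted; onsets are limited to one consonant).
Deleting the stranded consonants removes /s/, /g/, /p/, /d/, /x/.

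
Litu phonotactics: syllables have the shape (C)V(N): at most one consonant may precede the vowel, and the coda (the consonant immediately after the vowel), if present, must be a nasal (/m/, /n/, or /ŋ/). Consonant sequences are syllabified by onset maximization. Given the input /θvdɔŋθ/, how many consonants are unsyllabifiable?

The consonants /θ/, /v/, /θ/ cannot be parsed into a legal (C)V(N) syllable (only a nasal (/m/, /n/, or /ŋ/) is licensed in coda position; onsets are limited to one consonant).

3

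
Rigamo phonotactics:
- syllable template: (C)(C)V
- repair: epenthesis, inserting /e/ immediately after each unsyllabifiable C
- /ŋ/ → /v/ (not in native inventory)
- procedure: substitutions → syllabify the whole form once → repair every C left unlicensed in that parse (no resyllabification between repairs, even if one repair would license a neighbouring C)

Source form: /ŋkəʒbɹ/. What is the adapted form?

Substitution: /ŋ/ → /v/, giving /vkəʒbɹ/.
Under (C)(C)V, the unsyllabifiable consonants are /ʒ/, /b/, /ɹ/ (no codas are permitted; onsets may contain at most 2 consonants).
Each unlicensed consonant becomes the onset of a new syllable: /ʒ/ → /ʒe/, /b/ → /be/, /ɹ/ → /ɹe/.

vkəʒebeɹe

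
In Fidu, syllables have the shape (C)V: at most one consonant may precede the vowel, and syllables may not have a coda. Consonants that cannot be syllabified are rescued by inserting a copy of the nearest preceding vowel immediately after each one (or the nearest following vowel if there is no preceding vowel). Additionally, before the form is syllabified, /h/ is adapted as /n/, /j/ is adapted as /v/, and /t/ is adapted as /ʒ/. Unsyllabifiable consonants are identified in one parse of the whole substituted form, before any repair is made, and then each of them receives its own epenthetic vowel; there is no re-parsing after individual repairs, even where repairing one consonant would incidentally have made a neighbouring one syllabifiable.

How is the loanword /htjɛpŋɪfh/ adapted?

nɛʒɛvɛpɛŋɪfɪnɪ

Substitution: /h/ → /n/, /t/ → /ʒ/, /j/ → /v/, giving /nʒvɛpŋɪfn/.
Syllabifying with onset maximization leaves /n/, /ʒ/, /p/, /f/, /n/ stranded (no codas are permitted; onsets are limited to one consonant).
Each unlicensed consonant becomes the onset of a new syllable: /n/ → /nɛ/, /ʒ/ → /ʒɛ/, /p/ → /pɛ/, /f/ → /fɪ/, /n/ → /nɪ/.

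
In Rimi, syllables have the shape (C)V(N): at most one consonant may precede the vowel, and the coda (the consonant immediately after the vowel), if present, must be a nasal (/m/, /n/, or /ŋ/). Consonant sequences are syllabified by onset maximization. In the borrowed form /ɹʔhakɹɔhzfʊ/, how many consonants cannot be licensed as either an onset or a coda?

5

Syllabifying with onset maximization leaves /ɹ/, /ʔ/, /k/, /h/, /z/ stranded (only a nasal (/m/, /n/, or /ŋ/) is licensed in coda position; onsets are limited to one consonant).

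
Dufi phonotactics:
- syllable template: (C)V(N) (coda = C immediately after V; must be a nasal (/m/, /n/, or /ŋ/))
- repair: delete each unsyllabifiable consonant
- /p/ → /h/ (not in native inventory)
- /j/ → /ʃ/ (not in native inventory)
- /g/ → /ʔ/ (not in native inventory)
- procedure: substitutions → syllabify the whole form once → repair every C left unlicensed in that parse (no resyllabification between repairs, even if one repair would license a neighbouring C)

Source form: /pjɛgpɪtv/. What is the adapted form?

ʃɛhɪ

Substitution: /p/ → /h/, /j/ → /ʃ/, /g/ → /ʔ/, giving /hʃɛʔhɪtv/.
Syllabifying with onset maximization leaves /h/, /ʔ/, /t/, /v/ stranded (only a nasal (/m/, /n/, or /ŋ/) is licensed in coda position; onsets are limited to one consonant).
Deleting the stranded consonants removes /h/, /ʔ/, /t/, /v/.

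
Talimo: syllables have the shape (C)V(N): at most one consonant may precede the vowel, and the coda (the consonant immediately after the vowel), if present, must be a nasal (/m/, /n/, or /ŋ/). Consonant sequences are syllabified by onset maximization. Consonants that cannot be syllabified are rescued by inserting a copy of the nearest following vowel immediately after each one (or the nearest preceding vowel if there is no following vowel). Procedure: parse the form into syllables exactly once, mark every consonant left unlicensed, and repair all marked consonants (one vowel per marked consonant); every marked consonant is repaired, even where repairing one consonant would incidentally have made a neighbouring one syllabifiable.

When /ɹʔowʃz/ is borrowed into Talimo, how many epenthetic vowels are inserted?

4

The unsyllabifiable consonants are /ɹ/, /w/, /ʃ/, /z/; each receives one epenthetic vowel.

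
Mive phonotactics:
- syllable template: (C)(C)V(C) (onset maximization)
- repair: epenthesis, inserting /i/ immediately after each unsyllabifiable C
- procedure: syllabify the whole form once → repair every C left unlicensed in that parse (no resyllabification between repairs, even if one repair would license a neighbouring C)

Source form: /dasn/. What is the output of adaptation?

dasni

Under (C)(C)V(C), the unsyllabifiable consonants are /n/ (at most one coda consonant is licensed; onsets may contain at most 2 consonants).
Inserting the epenthetic vowel yields /n/ → /ni/.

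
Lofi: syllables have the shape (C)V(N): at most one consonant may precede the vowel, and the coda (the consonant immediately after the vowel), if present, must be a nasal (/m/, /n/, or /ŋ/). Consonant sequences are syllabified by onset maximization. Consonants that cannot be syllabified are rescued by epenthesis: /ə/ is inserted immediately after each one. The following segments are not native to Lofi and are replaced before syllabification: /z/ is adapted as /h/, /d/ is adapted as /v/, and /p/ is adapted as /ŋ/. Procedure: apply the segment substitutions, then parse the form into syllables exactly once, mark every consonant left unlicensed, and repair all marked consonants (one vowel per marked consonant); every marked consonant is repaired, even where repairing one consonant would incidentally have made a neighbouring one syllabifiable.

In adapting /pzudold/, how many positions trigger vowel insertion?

After substitution the input is /ŋhuvolv/.
The unsyllabifiable consonants are /ŋ/, /l/, /v/; each receives one epenthetic vowel.

3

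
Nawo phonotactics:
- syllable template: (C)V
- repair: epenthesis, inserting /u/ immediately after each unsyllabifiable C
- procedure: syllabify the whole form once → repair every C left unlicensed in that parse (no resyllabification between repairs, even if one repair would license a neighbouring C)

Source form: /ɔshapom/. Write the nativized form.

Syllabifying with onset maximization leaves /s/, /m/ stranded (no codas are permitted; onsets are limited to one consonant).
Each unlicensed consonant becomes the onset of a new syllable: /s/ → /su/, /m/ → /mu/.

ɔsuhapomu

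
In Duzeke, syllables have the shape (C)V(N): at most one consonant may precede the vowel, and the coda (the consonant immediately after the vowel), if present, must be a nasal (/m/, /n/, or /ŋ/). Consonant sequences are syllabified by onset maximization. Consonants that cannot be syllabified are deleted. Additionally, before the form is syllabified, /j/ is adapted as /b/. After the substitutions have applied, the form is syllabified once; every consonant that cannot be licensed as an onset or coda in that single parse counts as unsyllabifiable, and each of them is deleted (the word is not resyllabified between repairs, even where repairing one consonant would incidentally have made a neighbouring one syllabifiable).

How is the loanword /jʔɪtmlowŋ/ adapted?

ʔɪlo

Substitution: /j/ → /b/, giving /bʔɪtmlowŋ/.
Syllabifying with onset maximization leaves /b/, /t/, /m/, /w/, /ŋ/ stranded (only a nasal (/m/, /n/, or /ŋ/) is licensed in coda position; onsets are limited to one consonant).
Deleting the stranded consonants removes /b/, /t/, /m/, /w/, /ŋ/.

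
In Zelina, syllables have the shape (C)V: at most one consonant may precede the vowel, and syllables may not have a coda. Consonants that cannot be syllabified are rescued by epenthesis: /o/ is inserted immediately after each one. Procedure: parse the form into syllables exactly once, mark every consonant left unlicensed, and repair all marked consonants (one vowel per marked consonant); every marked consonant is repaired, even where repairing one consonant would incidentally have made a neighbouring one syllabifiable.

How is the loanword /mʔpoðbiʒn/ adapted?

Syllabifying with onset maximization leaves /m/, /ʔ/, /ð/, /ʒ/, /n/ stranded (no codas are permitted; onsets are limited to one consonant).
Epenthesis after each stranded consonant: /m/ → /mo/, /ʔ/ → /ʔo/, /ð/ → /ðo/, /ʒ/ → /ʒo/, /n/ → /no/.

moʔopoðobiʒono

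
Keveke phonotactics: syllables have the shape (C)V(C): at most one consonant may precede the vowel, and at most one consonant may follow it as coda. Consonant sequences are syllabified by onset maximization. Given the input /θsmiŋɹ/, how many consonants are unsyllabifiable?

3

Syllabifying with onset maximization leaves /θ/, /s/, /ɹ/ stranded (at most one coda consonant is licensed; onsets are limited to one consonant).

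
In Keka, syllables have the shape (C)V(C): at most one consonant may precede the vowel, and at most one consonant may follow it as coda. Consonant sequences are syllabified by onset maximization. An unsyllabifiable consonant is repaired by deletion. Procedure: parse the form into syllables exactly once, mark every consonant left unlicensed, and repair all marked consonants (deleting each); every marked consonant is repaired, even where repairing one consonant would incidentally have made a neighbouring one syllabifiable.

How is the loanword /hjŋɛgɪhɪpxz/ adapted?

Under (C)V(C), the unsyllabifiable consonants are /h/, /j/, /x/, /z/ (at most one coda consonant is licensed; onsets are limited to one consonant).
Each unlicensed consonant is deleted: /h/, /j/, /x/, /z/.

ŋɛgɪhɪp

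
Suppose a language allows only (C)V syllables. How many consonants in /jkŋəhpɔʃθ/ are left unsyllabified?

5

Syllabifying with onset maximization leaves /j/, /k/, /h/, /ʃ/, /θ/ stranded (no codas are permitted; onsets are limited to one consonant).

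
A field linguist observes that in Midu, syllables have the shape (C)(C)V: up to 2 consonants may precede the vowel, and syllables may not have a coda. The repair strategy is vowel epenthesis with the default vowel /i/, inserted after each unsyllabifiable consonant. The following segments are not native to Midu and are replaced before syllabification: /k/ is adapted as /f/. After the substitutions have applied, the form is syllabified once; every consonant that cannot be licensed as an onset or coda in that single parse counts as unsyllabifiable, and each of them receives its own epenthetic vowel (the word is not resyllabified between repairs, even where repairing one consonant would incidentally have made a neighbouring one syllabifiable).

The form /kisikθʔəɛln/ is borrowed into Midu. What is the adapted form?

Substitution: /k/ → /f/, giving /fisifθʔəɛln/.
Syllabifying with onset maximization leaves /f/, /l/, /n/ stranded (no codas are permitted; onsets may contain at most 2 consonants).
Each unlicensed consonant becomes the onset of a new syllable: /f/ → /fi/, /l/ → /li/, /n/ → /ni/.

fisifiθʔəɛlini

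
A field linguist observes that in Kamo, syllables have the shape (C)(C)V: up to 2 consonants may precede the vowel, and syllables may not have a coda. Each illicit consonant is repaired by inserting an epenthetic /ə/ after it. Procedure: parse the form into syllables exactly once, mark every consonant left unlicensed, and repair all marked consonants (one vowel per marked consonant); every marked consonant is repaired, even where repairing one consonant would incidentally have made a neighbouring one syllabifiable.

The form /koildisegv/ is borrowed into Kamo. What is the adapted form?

koildisegəvə

Syllabifying with onset maximization leaves /g/, /v/ stranded (no codas are permitted; onsets may contain at most 2 consonants).
Epenthesis after each stranded consonant: /g/ → /gə/, /v/ → /və/.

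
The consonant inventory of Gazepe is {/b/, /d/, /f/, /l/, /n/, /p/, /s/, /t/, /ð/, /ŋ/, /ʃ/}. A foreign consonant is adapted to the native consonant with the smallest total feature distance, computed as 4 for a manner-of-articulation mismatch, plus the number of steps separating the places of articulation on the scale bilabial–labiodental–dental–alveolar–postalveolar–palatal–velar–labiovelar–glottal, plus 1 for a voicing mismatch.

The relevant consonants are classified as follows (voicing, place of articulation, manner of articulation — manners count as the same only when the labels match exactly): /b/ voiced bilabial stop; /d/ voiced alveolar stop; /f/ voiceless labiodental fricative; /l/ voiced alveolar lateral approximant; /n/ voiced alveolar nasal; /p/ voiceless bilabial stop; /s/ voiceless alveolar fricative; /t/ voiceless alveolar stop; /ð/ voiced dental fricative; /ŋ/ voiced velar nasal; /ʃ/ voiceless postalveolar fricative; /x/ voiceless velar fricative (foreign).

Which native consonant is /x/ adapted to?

ʃ

/ʃ/ is closest: same manner (fricative), place distance 2 (velar→postalveolar), same voicing; total 2. Next closest is /s/ at distance 3.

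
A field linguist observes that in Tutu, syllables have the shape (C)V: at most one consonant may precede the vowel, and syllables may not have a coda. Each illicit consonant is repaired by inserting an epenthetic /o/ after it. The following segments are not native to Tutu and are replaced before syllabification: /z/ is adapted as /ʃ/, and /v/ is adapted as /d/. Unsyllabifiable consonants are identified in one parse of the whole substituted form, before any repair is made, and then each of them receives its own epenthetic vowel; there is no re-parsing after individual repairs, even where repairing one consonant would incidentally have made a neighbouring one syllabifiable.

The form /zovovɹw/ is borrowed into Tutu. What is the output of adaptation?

ʃododoɹowo

Substitution: /z/ → /ʃ/, /v/ → /d/, giving /ʃododɹw/.
The consonants /d/, /ɹ/, /w/ cannot be parsed into a legal (C)V syllable (no codas are permitted; onsets are limited to one consonant).
Epenthesis after each stranded consonant: /d/ → /do/, /ɹ/ → /ɹo/, /w/ → /wo/.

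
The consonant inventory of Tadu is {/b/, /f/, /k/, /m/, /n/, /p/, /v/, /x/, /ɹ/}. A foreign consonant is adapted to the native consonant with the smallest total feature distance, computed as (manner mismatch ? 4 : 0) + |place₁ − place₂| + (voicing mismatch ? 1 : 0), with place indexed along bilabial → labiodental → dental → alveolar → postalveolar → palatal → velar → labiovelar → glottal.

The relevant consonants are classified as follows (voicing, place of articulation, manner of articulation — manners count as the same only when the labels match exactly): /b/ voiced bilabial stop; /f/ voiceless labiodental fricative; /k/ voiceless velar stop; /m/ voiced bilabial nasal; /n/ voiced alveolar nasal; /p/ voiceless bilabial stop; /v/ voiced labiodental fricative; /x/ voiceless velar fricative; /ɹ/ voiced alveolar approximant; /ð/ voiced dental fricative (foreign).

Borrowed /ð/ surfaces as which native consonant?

v

/v/ is closest: same manner (fricative), place distance 1 (dental→labiodental), same voicing; total 1. Next closest is /f/ at distance 2.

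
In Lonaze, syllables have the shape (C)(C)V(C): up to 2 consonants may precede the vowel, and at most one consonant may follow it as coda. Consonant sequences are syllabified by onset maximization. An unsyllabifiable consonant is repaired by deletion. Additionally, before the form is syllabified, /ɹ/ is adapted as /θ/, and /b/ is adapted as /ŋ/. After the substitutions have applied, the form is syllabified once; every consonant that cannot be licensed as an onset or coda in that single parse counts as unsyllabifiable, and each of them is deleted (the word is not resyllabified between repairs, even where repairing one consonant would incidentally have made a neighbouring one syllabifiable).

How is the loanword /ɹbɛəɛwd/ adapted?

Substitution: /ɹ/ → /θ/, /b/ → /ŋ/, giving /θŋɛəɛwd/.
Under (C)(C)V(C), the unsyllabifiable consonants are /d/ (at most one coda consonant is licensed; onsets may contain at most 2 consonants).
Deletion applies to /d/.

θŋɛəɛw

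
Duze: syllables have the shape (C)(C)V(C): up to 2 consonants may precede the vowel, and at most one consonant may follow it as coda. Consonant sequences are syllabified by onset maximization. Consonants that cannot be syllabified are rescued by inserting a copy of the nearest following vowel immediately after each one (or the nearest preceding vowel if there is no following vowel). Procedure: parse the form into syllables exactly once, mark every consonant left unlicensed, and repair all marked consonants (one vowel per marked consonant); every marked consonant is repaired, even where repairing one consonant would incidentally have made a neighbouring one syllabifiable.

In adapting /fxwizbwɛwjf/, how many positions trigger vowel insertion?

3

The unsyllabifiable consonants are /f/, /j/, /f/; each receives one epenthetic vowel.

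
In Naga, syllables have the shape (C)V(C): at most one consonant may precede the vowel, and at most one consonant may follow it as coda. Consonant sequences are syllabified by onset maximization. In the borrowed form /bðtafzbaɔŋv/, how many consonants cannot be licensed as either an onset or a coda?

Under (C)V(C), the unsyllabifiable consonants are /b/, /ð/, /z/, /v/ (at most one coda consonant is licensed; onsets are limited to one consonant).

4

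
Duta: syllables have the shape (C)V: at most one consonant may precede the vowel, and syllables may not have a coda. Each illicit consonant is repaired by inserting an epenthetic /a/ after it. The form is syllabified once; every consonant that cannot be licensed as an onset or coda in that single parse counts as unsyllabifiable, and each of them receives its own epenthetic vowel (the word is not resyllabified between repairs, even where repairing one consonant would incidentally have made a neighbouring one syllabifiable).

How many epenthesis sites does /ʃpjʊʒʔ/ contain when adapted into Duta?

4

The unsyllabifiable consonants are /ʃ/, /p/, /ʒ/, /ʔ/; each receives one epenthetic vowel.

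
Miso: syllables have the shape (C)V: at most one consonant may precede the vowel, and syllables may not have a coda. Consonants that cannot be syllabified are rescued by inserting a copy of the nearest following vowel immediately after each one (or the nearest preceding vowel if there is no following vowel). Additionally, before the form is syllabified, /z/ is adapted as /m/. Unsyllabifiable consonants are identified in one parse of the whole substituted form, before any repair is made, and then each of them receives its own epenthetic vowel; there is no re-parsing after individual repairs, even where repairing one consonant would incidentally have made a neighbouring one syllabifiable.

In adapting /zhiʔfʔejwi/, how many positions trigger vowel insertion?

4

After substitution the input is /mhiʔfʔejwi/.
The unsyllabifiable consonants are /m/, /ʔ/, /f/, /j/; each receives one epenthetic vowel.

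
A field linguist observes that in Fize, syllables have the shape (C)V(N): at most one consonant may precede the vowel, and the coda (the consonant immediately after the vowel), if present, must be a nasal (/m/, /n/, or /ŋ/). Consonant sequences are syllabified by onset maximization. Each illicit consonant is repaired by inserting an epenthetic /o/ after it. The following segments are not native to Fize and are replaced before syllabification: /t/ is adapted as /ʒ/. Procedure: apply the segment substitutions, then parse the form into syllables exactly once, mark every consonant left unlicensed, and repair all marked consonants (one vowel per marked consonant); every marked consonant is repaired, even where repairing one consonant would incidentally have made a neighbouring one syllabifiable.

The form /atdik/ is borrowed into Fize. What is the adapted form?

aʒodiko

Substitution: /t/ → /ʒ/, giving /aʒdik/.
Syllabifying with onset maximization leaves /ʒ/, /k/ stranded (only a nasal (/m/, /n/, or /ŋ/) is licensed in coda position; onsets are limited to one consonant).
Each unlicensed consonant becomes the onset of a new syllable: /ʒ/ → /ʒo/, /k/ → /ko/.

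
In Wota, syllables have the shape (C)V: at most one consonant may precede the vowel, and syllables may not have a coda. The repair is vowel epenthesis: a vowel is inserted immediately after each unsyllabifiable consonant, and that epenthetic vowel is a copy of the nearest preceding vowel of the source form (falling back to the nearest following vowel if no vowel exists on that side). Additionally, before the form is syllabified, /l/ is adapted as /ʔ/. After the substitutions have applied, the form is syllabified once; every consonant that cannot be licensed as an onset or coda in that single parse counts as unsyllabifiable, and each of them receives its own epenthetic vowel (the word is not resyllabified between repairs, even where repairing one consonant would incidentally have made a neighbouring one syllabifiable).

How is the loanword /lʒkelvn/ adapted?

ʔeʒekeʔevene

Substitution: /l/ → /ʔ/, giving /ʔʒkeʔvn/.
The consonants /ʔ/, /ʒ/, /ʔ/, /v/, /n/ cannot be parsed into a legal (C)V syllable (no codas are permitted; onsets are limited to one consonant).
Epenthesis after each stranded consonant: /ʔ/ → /ʔe/, /ʒ/ → /ʒe/, /ʔ/ → /ʔe/, /v/ → /ve/, /n/ → /ne/.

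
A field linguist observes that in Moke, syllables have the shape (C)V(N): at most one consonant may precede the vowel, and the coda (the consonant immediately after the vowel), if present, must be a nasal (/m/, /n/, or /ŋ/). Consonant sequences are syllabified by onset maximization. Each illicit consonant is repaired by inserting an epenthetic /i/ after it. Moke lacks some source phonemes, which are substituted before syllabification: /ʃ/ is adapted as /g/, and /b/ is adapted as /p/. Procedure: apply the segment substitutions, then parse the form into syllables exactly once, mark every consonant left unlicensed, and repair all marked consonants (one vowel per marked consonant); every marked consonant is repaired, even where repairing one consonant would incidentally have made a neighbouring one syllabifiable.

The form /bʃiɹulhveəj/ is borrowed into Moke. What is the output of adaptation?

pigiɹulihiveəji

Substitution: /b/ → /p/, /ʃ/ → /g/, giving /pgiɹulhveəj/.
Under (C)V(N), the unsyllabifiable consonants are /p/, /l/, /h/, /j/ (only a nasal (/m/, /n/, or /ŋ/) is licensed in coda position; onsets are limited to one consonant).
Inserting the epenthetic vowel yields /p/ → /pi/, /l/ → /li/, /h/ → /hi/, /j/ → /ji/.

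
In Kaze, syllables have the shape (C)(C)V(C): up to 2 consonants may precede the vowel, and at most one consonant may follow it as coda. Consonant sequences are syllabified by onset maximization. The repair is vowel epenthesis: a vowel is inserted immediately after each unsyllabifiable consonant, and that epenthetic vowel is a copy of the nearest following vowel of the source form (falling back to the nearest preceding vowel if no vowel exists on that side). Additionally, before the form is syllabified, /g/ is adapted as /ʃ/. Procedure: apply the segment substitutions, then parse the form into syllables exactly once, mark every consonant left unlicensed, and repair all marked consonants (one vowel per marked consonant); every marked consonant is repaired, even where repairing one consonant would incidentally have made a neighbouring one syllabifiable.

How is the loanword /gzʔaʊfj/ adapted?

ʃazʔaʊfjʊ

Substitution: /g/ → /ʃ/, giving /ʃzʔaʊfj/.
The consonants /ʃ/, /j/ cannot be parsed into a legal (C)(C)V(C) syllable (at most one coda consonant is licensed; onsets may contain at most 2 consonants).
Inserting the epenthetic vowel yields /ʃ/ → /ʃa/, /j/ → /jʊ/.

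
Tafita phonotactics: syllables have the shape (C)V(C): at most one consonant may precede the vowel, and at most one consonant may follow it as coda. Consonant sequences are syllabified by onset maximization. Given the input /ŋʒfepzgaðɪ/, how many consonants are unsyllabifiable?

Under (C)V(C), the unsyllabifiable consonants are /ŋ/, /ʒ/, /z/ (at most one coda consonant is licensed; onsets are limited to one consonant).

3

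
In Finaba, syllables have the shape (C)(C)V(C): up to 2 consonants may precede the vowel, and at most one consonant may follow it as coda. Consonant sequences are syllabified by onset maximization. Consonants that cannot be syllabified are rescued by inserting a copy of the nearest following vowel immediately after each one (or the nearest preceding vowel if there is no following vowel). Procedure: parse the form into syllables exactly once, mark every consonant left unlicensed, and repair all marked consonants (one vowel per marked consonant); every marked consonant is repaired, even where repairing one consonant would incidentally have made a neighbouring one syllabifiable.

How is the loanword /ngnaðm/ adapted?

Syllabifying with onset maximization leaves /n/, /m/ stranded (at most one coda consonant is licensed; onsets may contain at most 2 consonants).
Epenthesis after each stranded consonant: /n/ → /na/, /m/ → /ma/.

nagnaðma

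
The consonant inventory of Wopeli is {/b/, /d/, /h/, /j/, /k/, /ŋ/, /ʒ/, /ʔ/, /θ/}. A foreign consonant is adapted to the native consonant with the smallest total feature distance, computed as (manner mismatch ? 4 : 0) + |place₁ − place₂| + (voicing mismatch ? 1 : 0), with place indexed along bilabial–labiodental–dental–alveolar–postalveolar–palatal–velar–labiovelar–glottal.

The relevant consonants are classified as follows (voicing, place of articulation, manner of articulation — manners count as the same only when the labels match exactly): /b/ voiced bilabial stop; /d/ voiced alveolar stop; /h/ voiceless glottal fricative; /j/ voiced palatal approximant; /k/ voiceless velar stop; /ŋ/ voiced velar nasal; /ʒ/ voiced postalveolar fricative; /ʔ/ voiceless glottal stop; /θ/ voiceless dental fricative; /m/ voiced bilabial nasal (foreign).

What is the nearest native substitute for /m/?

/b/ is closest: manner differs (nasal→stop, +4), place distance 0 (bilabial→bilabial), same voicing; total 4. Next closest is /ŋ/ at distance 6.

b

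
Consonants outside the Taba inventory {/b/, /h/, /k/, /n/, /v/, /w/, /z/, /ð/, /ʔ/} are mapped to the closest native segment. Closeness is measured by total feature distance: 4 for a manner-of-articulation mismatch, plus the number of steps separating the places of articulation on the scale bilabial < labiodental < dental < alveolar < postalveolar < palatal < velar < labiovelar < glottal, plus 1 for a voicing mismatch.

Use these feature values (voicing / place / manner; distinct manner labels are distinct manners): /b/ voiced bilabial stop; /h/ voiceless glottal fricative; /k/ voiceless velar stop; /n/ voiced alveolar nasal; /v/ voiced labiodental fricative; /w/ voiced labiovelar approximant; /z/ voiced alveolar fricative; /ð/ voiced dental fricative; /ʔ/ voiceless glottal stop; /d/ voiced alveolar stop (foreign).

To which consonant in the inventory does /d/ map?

b

/b/ is closest: same manner (stop), place distance 3 (alveolar→bilabial), same voicing; total 3. Next closest is /k/ at distance 4.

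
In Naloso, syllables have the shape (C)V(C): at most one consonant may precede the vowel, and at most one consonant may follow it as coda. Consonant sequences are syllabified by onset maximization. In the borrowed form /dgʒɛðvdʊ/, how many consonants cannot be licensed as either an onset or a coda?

3

Under (C)V(C), the unsyllabifiable consonants are /d/, /g/, /v/ (at most one coda consonant is licensed; onsets are limited to one consonant).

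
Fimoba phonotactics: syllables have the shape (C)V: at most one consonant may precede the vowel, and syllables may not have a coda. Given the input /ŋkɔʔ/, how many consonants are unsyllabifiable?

2

The consonants /ŋ/, /ʔ/ cannot be parsed into a legal (C)V syllable (no codas are permitted; onsets are limited to one consonant).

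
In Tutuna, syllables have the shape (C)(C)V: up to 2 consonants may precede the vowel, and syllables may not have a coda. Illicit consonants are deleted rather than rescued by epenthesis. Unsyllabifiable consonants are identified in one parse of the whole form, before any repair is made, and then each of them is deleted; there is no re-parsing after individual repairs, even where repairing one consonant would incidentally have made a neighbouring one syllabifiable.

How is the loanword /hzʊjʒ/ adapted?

hzʊ

Syllabifying with onset maximization leaves /j/, /ʒ/ stranded (no codas are permitted; onsets may contain at most 2 consonants).
Deletion applies to /j/, /ʒ/.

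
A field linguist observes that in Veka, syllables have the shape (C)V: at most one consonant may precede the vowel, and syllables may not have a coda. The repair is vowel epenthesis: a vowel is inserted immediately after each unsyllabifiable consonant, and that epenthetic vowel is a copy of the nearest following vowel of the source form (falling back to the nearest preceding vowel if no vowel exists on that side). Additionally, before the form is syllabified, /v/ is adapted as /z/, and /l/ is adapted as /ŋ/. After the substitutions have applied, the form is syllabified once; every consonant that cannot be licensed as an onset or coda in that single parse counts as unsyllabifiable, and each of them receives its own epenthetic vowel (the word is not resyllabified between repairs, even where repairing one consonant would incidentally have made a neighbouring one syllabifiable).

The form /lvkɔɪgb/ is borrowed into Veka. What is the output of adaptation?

Substitution: /l/ → /ŋ/, /v/ → /z/, giving /ŋzkɔɪgb/.
Syllabifying with onset maximization leaves /ŋ/, /z/, /g/, /b/ stranded (no codas are permitted; onsets are limited to one consonant).
Each unlicensed consonant becomes the onset of a new syllable: /ŋ/ → /ŋɔ/, /z/ → /zɔ/, /g/ → /gɪ/, /b/ → /bɪ/.

ŋɔzɔkɔɪgɪbɪ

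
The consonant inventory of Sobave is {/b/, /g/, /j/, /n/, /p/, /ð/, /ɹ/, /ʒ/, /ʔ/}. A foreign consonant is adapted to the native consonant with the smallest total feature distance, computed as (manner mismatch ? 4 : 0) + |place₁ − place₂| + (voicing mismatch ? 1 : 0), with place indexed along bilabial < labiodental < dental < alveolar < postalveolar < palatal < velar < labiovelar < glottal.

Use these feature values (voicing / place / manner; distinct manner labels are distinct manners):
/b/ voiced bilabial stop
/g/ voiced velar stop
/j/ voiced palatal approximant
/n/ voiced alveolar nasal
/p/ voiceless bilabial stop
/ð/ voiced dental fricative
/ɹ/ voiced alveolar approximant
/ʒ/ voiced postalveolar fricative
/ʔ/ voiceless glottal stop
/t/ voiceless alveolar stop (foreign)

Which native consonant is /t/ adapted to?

p

/p/ is closest: same manner (stop), place distance 3 (alveolar→bilabial), same voicing; total 3. Next closest is /b/ at distance 4.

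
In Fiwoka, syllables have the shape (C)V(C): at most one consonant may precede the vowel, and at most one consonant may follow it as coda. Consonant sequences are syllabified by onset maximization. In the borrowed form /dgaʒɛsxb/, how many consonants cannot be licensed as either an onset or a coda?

Syllabifying with onset maximization leaves /d/, /x/, /b/ stranded (at most one coda consonant is licensed; onsets are limited to one consonant).

3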